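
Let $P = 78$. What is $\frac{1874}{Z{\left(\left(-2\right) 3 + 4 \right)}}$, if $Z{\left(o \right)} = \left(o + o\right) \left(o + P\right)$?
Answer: $- \frac{937}{152} \approx -6.1645$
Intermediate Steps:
$Z{\left(o \right)} = 2 o \left(78 + o\right)$ ($Z{\left(o \right)} = \left(o + o\right) \left(o + 78\right) = 2 o \left(78 + o\right)$)
$\frac{1874}{Z{\left(\left(-2\right) 3 + 4 \right)}} = \frac{1874}{2 \left(\left(-2\right) 3 + 4\right) \left(78 + \left(\left(-2\right) 3 + 4\right)\right)} = \frac{1874}{2 \left(-6 + 4\right) \left(78 + \left(-6 + 4\right)\right)} = \frac{1874}{2 \left(-2\right) \left(78 - 2\right)} = \frac{1874}{2 \left(-2\right) 76} = \frac{1874}{-304} = 1874 \left(- \frac{1}{304}\right) = - \frac{937}{152}$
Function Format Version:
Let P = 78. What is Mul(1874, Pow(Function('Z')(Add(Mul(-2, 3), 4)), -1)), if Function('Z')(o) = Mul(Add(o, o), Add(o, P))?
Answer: Rational(-937, 152) ≈ -6.1645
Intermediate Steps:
Function('Z')(o) = Mul(2, o, Add(78, o)) (Function('Z')(o) = Mul(Add(o, o), Add(o, 78)) = Mul(Mul(2, o), Add(78, o)) = Mul(2, o, Add(78, o)))
Mul(1874, Pow(Function('Z')(Add(Mul(-2, 3), 4)), -1)) = Mul(1874, Pow(Mul(2, Add(Mul(-2, 3), 4), Add(78, Add(Mul(-2, 3), 4))), -1)) = Mul(1874, Pow(Mul(2, Add(-6, 4), Add(78, Add(-6, 4))), -1)) = Mul(1874, Pow(Mul(2, -2, Add(78, -2)), -1)) = Mul(1874, Pow(Mul(2, -2, 76), -1)) = Mul(1874, Pow(-304, -1)) = Mul(1874, Rational(-1, 304)) = Rational(-937, 152)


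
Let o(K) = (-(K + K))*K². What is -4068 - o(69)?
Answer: 652950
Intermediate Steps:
o(K) = -2*K³ (o(K) = (-2*K)*K² = -2*K³)
-4068 - o(69) = -4068 - (-2)*69³ = -4068 - (-2)*328509 = -4068 - 1*(-657018) = -4068 + 657018 = 652950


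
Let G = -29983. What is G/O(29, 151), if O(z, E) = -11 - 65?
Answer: 29983/76 ≈ 394.51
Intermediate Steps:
O(z, E) = -76
G/O(29, 151) = -29983/(-76) = -29983*(-1/76) = 29983/76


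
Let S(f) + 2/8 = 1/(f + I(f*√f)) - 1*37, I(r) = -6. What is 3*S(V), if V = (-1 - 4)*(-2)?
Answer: -111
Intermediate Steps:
V = 10 (V = -5*(-2) = 10)
S(f) = -149/4 + 1/(-6 + f) (S(f) = -¼ + (1/(f - 6) - 1*37) = -¼ + (1/(-6 + f) - 37) = -¼ + (-37 + 1/(-6 + f)) = -149/4 + 1/(-6 + f))
3*S(V) = 3*((898 - 149*10)/(4*(-6 + 10))) = 3*((¼)*(898 - 1490)/4) = 3*((¼)*(¼)*(-592)) = 3*(-37) = -111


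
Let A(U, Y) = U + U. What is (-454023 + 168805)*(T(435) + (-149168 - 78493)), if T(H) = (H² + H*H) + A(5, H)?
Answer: -43010589182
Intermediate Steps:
A(U, Y) = 2*U
T(H) = 10 + 2*H² (T(H) = (H² + H*H) + 2*5 = (H² + H²) + 10 = 2*H² + 10 = 10 + 2*H²)
(-454023 + 168805)*(T(435) + (-149168 - 78493)) = (-454023 + 168805)*((10 + 2*435²) + (-149168 - 78493)) = -285218*((10 + 2*189225) - 227661) = -285218*((10 + 378450) - 227661) = -285218*(378460 - 227661) = -285218*150799 = -43010589182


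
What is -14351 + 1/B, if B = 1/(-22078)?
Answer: -36429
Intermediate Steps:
B = -1/22078 ≈ -4.5294e-5
-14351 + 1/B = -14351 + 1/(-1/22078) = -14351 - 22078 = -36429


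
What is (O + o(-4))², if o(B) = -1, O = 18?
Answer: 289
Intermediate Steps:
(O + o(-4))² = (18 - 1)² = 17² = 289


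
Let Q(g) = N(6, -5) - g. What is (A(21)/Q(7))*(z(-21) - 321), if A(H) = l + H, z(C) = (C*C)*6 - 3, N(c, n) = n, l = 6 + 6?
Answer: -12771/2 ≈ -6385.5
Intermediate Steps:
l = 12
z(C) = -3 + 6*C² (z(C) = C²*6 - 3 = 6*C² - 3 = -3 + 6*C²)
A(H) = 12 + H
Q(g) = -5 - g
(A(21)/Q(7))*(z(-21) - 321) = ((12 + 21)/(-5 - 1*7))*((-3 + 6*(-21)²) - 321) = (33/(-5 - 7))*((-3 + 6*441) - 321) = (33/(-12))*((-3 + 2646) - 321) = (33*(-1/12))*(2643 - 321) = -11/4*2322 = -12771/2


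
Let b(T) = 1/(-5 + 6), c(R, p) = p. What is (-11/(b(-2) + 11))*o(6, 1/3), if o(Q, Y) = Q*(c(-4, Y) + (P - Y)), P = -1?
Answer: 11/2 ≈ 5.5000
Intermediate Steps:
o(Q, Y) = -Q (o(Q, Y) = Q*(Y + (-1 - Y)) = Q*(-1) = -Q)
b(T) = 1 (b(T) = 1/1 = 1)
(-11/(b(-2) + 11))*o(6, 1/3) = (-11/(1 + 11))*(-1*6) = -11/12*(-6) = 11/2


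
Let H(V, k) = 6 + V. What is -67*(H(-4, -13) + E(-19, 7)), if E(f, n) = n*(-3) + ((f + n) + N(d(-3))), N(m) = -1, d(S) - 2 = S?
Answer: 2144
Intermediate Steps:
d(S) = 2 + S
E(f, n) = -1 + f - 2*n (E(f, n) = n*(-3) + ((f + n) - 1) = -3*n + (-1 + f + n) = -1 + f - 2*n)
-67*(H(-4, -13) + E(-19, 7)) = -67*((6 - 4) + (-1 - 19 - 2*7)) = -67*(2 + (-1 - 19 - 14)) = -67*(2 - 34) = -67*(-32) = 2144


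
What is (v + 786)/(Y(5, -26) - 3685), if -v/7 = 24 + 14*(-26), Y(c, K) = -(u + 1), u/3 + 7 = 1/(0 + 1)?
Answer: -1583/1834 ≈ -0.86314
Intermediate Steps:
u = -18 (u = -21 + 3/(0 + 1) = -21 + 3/1 = -21 + 3*1 = -21 + 3 = -18)
Y(c, K) = 17 (Y(c, K) = -(-18 + 1) = -1*(-17) = 17)
v = 2380 (v = -7*(24 + 14*(-26)) = -7*(24 - 364) = -7*(-340) = 2380)
(v + 786)/(Y(5, -26) - 3685) = (2380 + 786)/(17 - 3685) = 3166/(-3668) = 3166*(-1/3668) = -1583/1834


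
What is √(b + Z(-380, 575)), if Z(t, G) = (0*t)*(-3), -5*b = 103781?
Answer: I*√518905/5 ≈ 144.07*I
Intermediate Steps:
b = -103781/5 (b = -⅕*103781 = -103781/5 ≈ -20756.)
Z(t, G) = 0 (Z(t, G) = 0*(-3) = 0)
√(b + Z(-380, 575)) = √(-103781/5 + 0) = √(-103781/5) = I*√518905/5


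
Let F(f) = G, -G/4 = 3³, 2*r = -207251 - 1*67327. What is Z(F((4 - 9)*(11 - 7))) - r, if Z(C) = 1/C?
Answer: 14827211/108 ≈ 1.3729e+5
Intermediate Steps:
r = -137289 (r = (-207251 - 1*67327)/2 = (-207251 - 67327)/2 = (½)*(-274578) = -137289)
G = -108 (G = -4*3³ = -4*27 = -108)
F(f) = -108
Z(F((4 - 9)*(11 - 7))) - r = 1/(-108) - 1*(-137289) = -1/108 + 137289 = 14827211/108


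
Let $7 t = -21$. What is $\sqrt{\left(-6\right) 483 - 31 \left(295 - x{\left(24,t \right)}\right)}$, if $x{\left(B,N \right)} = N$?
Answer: $2 i \sqrt{3034} \approx 110.16 i$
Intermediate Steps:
$t = -3$ ($t = \frac{1}{7} \left(-21\right) = -3$)
$\sqrt{\left(-6\right) 483 - 31 \left(295 - x{\left(24,t \right)}\right)} = \sqrt{\left(-6\right) 483 - 31 \left(295 - -3\right)} = \sqrt{-2898 - 31 \left(295 + 3\right)} = \sqrt{-2898 - 9238} = \sqrt{-12136} = 2 i \sqrt{3034}$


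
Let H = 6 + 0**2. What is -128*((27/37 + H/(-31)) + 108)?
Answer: -15934848/1147 ≈ -13893.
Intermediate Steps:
H = 6 (H = 6 + 0 = 6)
-128*((27/37 + H/(-31)) + 108) = -128*((27/37 + 6/(-31)) + 108) = -128*((27*(1/37) + 6*(-1/31)) + 108) = -128*((27/37 - 6/31) + 108) = -128*(615/1147 + 108) = -128*124491/1147 = -15934848/1147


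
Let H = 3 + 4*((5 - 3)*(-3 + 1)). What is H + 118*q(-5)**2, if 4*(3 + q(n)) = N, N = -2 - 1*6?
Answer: 2937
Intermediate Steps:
N = -8 (N = -2 - 6 = -8)
q(n) = -5 (q(n) = -3 + (1/4)*(-8) = -3 - 2 = -5)
H = -13 (H = 3 + 4*(2*(-2)) = 3 + 4*(-4) = 3 - 16 = -13)
H + 118*q(-5)**2 = -13 + 118*(-5)**2 = -13 + 118*25 = -13 + 2950 = 2937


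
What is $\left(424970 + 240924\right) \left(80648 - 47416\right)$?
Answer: $22128989408$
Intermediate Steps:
$\left(424970 + 240924\right) \left(80648 - 47416\right) = 665894 \cdot 33232 = 22128989408$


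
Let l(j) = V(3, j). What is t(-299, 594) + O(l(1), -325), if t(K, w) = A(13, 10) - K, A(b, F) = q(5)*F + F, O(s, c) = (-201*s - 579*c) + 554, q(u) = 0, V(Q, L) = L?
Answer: 188837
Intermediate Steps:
l(j) = j
O(s, c) = 554 - 579*c - 201*s (O(s, c) = (-579*c - 201*s) + 554 = 554 - 579*c - 201*s)
A(b, F) = F (A(b, F) = 0*F + F = 0 + F = F)
t(K, w) = 10 - K
t(-299, 594) + O(l(1), -325) = (10 - 1*(-299)) + (554 - 579*(-325) - 201*1) = (10 + 299) + (554 + 188175 - 201) = 309 + 188528 = 188837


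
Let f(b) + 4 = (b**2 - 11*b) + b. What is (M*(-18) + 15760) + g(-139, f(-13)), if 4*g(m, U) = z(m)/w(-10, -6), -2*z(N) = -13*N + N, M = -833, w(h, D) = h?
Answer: 615497/20 ≈ 30775.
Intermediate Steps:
z(N) = 6*N (z(N) = -(-13*N + N)/2 = -(-6)*N = 6*N)
f(b) = -4 + b**2 - 10*b (f(b) = -4 + ((b**2 - 11*b) + b) = -4 + (b**2 - 10*b) = -4 + b**2 - 10*b)
g(m, U) = -3*m/20 (g(m, U) = ((6*m)/(-10))/4 = ((6*m)*(-1/10))/4 = (-3*m/5)/4 = -3*m/20)
(M*(-18) + 15760) + g(-139, f(-13)) = (-833*(-18) + 15760) - 3/20*(-139) = (14994 + 15760) + 417/20 = 30754 + 417/20 = 615497/20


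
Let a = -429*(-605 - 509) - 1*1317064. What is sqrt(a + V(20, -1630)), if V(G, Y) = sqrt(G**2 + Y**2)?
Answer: sqrt(-839158 + 10*sqrt(26573)) ≈ 915.17*I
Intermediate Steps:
a = -839158 (a = -429*(-1114) - 1317064 = 477906 - 1317064 = -839158)
sqrt(a + V(20, -1630)) = sqrt(-839158 + sqrt(20**2 + (-1630)**2)) = sqrt(-839158 + sqrt(400 + 2656900)) = sqrt(-839158 + sqrt(2657300)) = sqrt(-839158 + 10*sqrt(26573))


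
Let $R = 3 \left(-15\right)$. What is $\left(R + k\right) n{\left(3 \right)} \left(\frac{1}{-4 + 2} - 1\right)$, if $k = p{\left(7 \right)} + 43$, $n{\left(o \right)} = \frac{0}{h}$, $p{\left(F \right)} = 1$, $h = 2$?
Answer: $0$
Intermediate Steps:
$n{\left(o \right)} = 0$ ($n{\left(o \right)} = \frac{0}{2} = 0 \cdot \frac{1}{2} = 0$)
$k = 44$ ($k = 1 + 43 = 44$)
$R = -45$
$\left(R + k\right) n{\left(3 \right)} \left(\frac{1}{-4 + 2} - 1\right) = \left(-45 + 44\right) 0 \left(\frac{1}{-4 + 2} - 1\right) = - 0 \left(\frac{1}{-2} - 1\right) = - 0 \left(- \frac{1}{2} - 1\right) = - \frac{0 \left(-3\right)}{2} = \left(-1\right) 0 = 0$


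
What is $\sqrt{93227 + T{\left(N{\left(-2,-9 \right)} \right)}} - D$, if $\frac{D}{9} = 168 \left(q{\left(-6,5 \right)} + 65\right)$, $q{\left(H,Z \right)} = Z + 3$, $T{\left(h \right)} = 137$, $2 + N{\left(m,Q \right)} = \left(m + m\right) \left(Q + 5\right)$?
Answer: $-110376 + 2 \sqrt{23341} \approx -1.1007 \cdot 10^{5}$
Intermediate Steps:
$N{\left(m,Q \right)} = -2 + 2 m \left(5 + Q\right)$ ($N{\left(m,Q \right)} = -2 + \left(m + m\right) \left(Q + 5\right) = -2 + 2 m \left(5 + Q\right)$)
$q{\left(H,Z \right)} = 3 + Z$
$D = 110376$ ($D = 9 \cdot 168 \left(\left(3 + 5\right) + 65\right) = 9 \cdot 168 \left(8 + 65\right) = 9 \cdot 168 \cdot 73 = 9 \cdot 12264 = 110376$)
$\sqrt{93227 + T{\left(N{\left(-2,-9 \right)} \right)}} - D = \sqrt{93227 + 137} - 110376 = \sqrt{93364} - 110376 = 2 \sqrt{23341} - 110376 = -110376 + 2 \sqrt{23341}$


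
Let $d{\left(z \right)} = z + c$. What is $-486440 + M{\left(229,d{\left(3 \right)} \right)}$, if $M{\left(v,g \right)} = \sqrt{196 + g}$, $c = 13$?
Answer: $-486440 + 2 \sqrt{53} \approx -4.8643 \cdot 10^{5}$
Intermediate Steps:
$d{\left(z \right)} = 13 + z$ ($d{\left(z \right)} = z + 13 = 13 + z$)
$-486440 + M{\left(229,d{\left(3 \right)} \right)} = -486440 + \sqrt{196 + \left(13 + 3\right)} = -486440 + \sqrt{196 + 16} = -486440 + \sqrt{212} = -486440 + 2 \sqrt{53}$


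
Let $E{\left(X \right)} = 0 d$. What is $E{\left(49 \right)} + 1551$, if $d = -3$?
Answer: $1551$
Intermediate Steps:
$E{\left(X \right)} = 0$ ($E{\left(X \right)} = 0 \left(-3\right) = 0$)
$E{\left(49 \right)} + 1551 = 0 + 1551 = 1551$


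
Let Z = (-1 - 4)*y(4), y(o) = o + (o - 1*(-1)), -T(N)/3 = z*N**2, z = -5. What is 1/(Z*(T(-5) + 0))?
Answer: -1/16875 ≈ -5.9259e-5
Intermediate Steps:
T(N) = 15*N**2 (T(N) = -(-15)*N**2 = 15*N**2)
y(o) = 1 + 2*o (y(o) = o + (o + 1) = o + (1 + o) = 1 + 2*o)
Z = -45 (Z = (-1 - 4)*(1 + 2*4) = -5*(1 + 8) = -5*9 = -45)
1/(Z*(T(-5) + 0)) = 1/(-45*(15*(-5)**2 + 0)) = 1/(-45*(15*25 + 0)) = 1/(-45*(375 + 0)) = 1/(-45*375) = 1/(-16875) = -1/16875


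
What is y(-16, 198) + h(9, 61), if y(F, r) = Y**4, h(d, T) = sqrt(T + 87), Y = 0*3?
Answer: 2*sqrt(37) ≈ 12.166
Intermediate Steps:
Y = 0
h(d, T) = sqrt(87 + T)
y(F, r) = 0 (y(F, r) = 0**4 = 0)
y(-16, 198) + h(9, 61) = 0 + sqrt(87 + 61) = 0 + sqrt(148) = 0 + 2*sqrt(37) = 2*sqrt(37)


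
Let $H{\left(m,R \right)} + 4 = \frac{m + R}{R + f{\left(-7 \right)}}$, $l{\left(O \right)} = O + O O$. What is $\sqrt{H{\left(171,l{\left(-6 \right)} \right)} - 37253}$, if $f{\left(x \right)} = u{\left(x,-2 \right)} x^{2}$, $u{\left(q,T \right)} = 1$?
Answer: $\frac{i \sqrt{232505058}}{79} \approx 193.01 i$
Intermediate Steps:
$f{\left(x \right)} = x^{2}$ ($f{\left(x \right)} = 1 x^{2} = x^{2}$)
$l{\left(O \right)} = O + O^{2}$
$H{\left(m,R \right)} = -4 + \frac{R + m}{49 + R}$ ($H{\left(m,R \right)} = -4 + \frac{m + R}{R + \left(-7\right)^{2}} = -4 + \frac{R + m}{R + 49} = -4 + \frac{R + m}{49 + R}$)
$\sqrt{H{\left(171,l{\left(-6 \right)} \right)} - 37253} = \sqrt{\frac{-196 + 171 - 3 \left(- 6 \left(1 - 6\right)\right)}{49 - 6 \left(1 - 6\right)} - 37253} = \sqrt{\frac{-196 + 171 - 3 \left(\left(-6\right) \left(-5\right)\right)}{49 - -30} - 37253} = \sqrt{\frac{-196 + 171 - 90}{49 + 30} - 37253} = \sqrt{\frac{-196 + 171 - 90}{79} - 37253} = \sqrt{\frac{1}{79} \left(-115\right) - 37253} = \sqrt{- \frac{115}{79} - 37253} = \sqrt{- \frac{2943102}{79}} = \frac{i \sqrt{232505058}}{79}$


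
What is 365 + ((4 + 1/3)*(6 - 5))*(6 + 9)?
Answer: 430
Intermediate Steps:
365 + ((4 + 1/3)*(6 - 5))*(6 + 9) = 365 + ((4 + ⅓)*1)*15 = 365 + ((13/3)*1)*15 = 365 + (13/3)*15 = 365 + 65 = 430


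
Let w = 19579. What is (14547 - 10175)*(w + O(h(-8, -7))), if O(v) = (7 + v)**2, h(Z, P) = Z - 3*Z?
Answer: 87912176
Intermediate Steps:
h(Z, P) = -2*Z
(14547 - 10175)*(w + O(h(-8, -7))) = (14547 - 10175)*(19579 + (7 - 2*(-8))**2) = 4372*(19579 + (7 + 16)**2) = 4372*(19579 + 23**2) = 4372*(19579 + 529) = 4372*20108 = 87912176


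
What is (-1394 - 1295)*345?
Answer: -927705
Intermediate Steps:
(-1394 - 1295)*345 = -2689*345 = -927705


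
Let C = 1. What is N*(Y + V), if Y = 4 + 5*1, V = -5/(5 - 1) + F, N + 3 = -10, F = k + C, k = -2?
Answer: -351/4 ≈ -87.750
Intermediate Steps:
F = -1 (F = -2 + 1 = -1)
N = -13 (N = -3 - 10 = -13)
V = -9/4 (V = -5/(5 - 1) - 1 = -5/4 - 1 = -9/4 ≈ -2.2500)
Y = 9 (Y = 4 + 5 = 9)
N*(Y + V) = -13*(9 - 9/4) = -13*27/4 = -351/4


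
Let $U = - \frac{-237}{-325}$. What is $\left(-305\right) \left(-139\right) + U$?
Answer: $\frac{13778138}{325} \approx 42394.0$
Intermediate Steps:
$U = - \frac{237}{325}$ ($U = - \frac{\left(-237\right) \left(-1\right)}{325} = \left(-1\right) \frac{237}{325} = - \frac{237}{325} \approx -0.72923$)
$\left(-305\right) \left(-139\right) + U = \left(-305\right) \left(-139\right) - \frac{237}{325} = 42395 - \frac{237}{325} = \frac{13778138}{325}$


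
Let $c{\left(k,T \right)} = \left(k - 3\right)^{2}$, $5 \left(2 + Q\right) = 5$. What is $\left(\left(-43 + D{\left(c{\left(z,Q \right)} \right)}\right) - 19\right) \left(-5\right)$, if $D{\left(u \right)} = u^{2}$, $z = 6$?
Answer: $-95$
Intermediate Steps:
$Q = -1$ ($Q = -2 + \frac{1}{5} \cdot 5 = -2 + 1 = -1$)
$c{\left(k,T \right)} = \left(-3 + k\right)^{2}$
$\left(\left(-43 + D{\left(c{\left(z,Q \right)} \right)}\right) - 19\right) \left(-5\right) = \left(\left(-43 + \left(\left(-3 + 6\right)^{2}\right)^{2}\right) - 19\right) \left(-5\right) = \left(\left(-43 + \left(3^{2}\right)^{2}\right) - 19\right) \left(-5\right) = \left(\left(-43 + 9^{2}\right) - 19\right) \left(-5\right) = \left(\left(-43 + 81\right) - 19\right) \left(-5\right) = \left(38 - 19\right) \left(-5\right) = 19 \left(-5\right) = -95$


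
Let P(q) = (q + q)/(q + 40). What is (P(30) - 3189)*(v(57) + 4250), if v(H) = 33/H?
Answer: -1802343237/133 ≈ -1.3551e+7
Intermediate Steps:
P(q) = 2*q/(40 + q) (P(q) = (2*q)/(40 + q) = 2*q/(40 + q))
(P(30) - 3189)*(v(57) + 4250) = (2*30/(40 + 30) - 3189)*(33/57 + 4250) = (2*30/70 - 3189)*(33*(1/57) + 4250) = (2*30*(1/70) - 3189)*(11/19 + 4250) = (6/7 - 3189)*(80761/19) = -22317/7*80761/19 = -1802343237/133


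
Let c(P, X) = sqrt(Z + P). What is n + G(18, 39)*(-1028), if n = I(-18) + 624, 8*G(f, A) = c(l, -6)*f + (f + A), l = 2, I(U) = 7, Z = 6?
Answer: -13387/2 - 4626*sqrt(2) ≈ -13236.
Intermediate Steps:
c(P, X) = sqrt(6 + P)
G(f, A) = A/8 + f/8 + f*sqrt(2)/4 (G(f, A) = (sqrt(6 + 2)*f + (f + A))/8 = (sqrt(8)*f + (A + f))/8 = ((2*sqrt(2))*f + (A + f))/8 = (2*f*sqrt(2) + (A + f))/8 = (A + f + 2*f*sqrt(2))/8 = A/8 + f/8 + f*sqrt(2)/4)
n = 631 (n = 7 + 624 = 631)
n + G(18, 39)*(-1028) = 631 + ((1/8)*39 + (1/8)*18 + (1/4)*18*sqrt(2))*(-1028) = 631 + (39/8 + 9/4 + 9*sqrt(2)/2)*(-1028) = 631 + (57/8 + 9*sqrt(2)/2)*(-1028) = 631 + (-14649/2 - 4626*sqrt(2)) = -13387/2 - 4626*sqrt(2)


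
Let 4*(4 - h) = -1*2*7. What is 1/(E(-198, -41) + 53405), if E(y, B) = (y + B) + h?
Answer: 2/106347 ≈ 1.8806e-5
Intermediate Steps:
h = 15/2 (h = 4 - (-1*2)*7/4 = 4 - (-1)*7/2 = 4 - ¼*(-14) = 4 + 7/2 = 15/2 ≈ 7.5000)
E(y, B) = 15/2 + B + y (E(y, B) = (y + B) + 15/2 = (B + y) + 15/2 = 15/2 + B + y)
1/(E(-198, -41) + 53405) = 1/((15/2 - 41 - 198) + 53405) = 1/(-463/2 + 53405) = 1/(106347/2) = 2/106347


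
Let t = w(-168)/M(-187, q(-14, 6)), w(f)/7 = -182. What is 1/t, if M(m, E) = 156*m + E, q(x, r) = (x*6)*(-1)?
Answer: 14544/637 ≈ 22.832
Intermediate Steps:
q(x, r) = -6*x (q(x, r) = (6*x)*(-1) = -6*x)
w(f) = -1274 (w(f) = 7*(-182) = -1274)
M(m, E) = E + 156*m
t = 637/14544 (t = -1274/(-6*(-14) + 156*(-187)) = -1274/(84 - 29172) = -1274/(-29088) = -1274*(-1/29088) = 637/14544 ≈ 0.043798)
1/t = 1/(637/14544) = 14544/637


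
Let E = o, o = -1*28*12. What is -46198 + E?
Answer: -46534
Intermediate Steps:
o = -336 (o = -28*12 = -336)
E = -336
-46198 + E = -46198 - 336 = -46534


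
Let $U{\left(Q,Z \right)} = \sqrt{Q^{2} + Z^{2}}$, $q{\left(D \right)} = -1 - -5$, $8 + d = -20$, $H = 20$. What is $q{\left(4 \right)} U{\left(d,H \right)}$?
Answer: $16 \sqrt{74} \approx 137.64$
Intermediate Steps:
$d = -28$ ($d = -8 - 20 = -28$)
$q{\left(D \right)} = 4$ ($q{\left(D \right)} = -1 + 5 = 4$)
$q{\left(4 \right)} U{\left(d,H \right)} = 4 \sqrt{\left(-28\right)^{2} + 20^{2}} = 4 \sqrt{784 + 400} = 4 \sqrt{1184} = 4 \cdot 4 \sqrt{74} = 16 \sqrt{74}$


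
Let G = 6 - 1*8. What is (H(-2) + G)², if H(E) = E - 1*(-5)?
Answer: 1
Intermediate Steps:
H(E) = 5 + E (H(E) = E + 5 = 5 + E)
G = -2 (G = 6 - 8 = -2)
(H(-2) + G)² = ((5 - 2) - 2)² = (3 - 2)² = 1² = 1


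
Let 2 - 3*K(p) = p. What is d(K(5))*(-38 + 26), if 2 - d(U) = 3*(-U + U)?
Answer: -24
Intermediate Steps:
K(p) = 2/3 - p/3
d(U) = 2 (d(U) = 2 - 3*(-U + U) = 2 - 3*0 = 2 - 1*0 = 2 + 0 = 2)
d(K(5))*(-38 + 26) = 2*(-38 + 26) = 2*(-12) = -24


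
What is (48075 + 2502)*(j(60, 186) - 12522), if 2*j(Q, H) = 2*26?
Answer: -632010192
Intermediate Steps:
j(Q, H) = 26 (j(Q, H) = (2*26)/2 = (1/2)*52 = 26)
(48075 + 2502)*(j(60, 186) - 12522) = (48075 + 2502)*(26 - 12522) = 50577*(-12496) = -632010192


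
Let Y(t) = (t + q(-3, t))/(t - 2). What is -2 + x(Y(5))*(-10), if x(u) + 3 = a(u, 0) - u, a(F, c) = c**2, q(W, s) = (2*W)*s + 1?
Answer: -52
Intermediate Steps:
q(W, s) = 1 + 2*W*s (q(W, s) = 2*W*s + 1 = 1 + 2*W*s)
Y(t) = (1 - 5*t)/(-2 + t) (Y(t) = (t + (1 + 2*(-3)*t))/(t - 2) = (t + (1 - 6*t))/(-2 + t) = (1 - 5*t)/(-2 + t))
x(u) = -3 - u (x(u) = -3 + (0**2 - u) = -3 + (0 - u) = -3 - u)
-2 + x(Y(5))*(-10) = -2 + (-3 - (1 - 5*5)/(-2 + 5))*(-10) = -2 + (-3 - (1 - 25)/3)*(-10) = -2 + (-3 - (-24)/3)*(-10) = -2 + (-3 - 1*(-8))*(-10) = -2 + (-3 + 8)*(-10) = -2 + 5*(-10) = -2 - 50 = -52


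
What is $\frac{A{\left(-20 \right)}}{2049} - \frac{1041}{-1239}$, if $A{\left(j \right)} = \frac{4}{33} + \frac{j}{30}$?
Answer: $\frac{2606185}{3102869} \approx 0.83993$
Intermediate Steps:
$A{\left(j \right)} = \frac{4}{33} + \frac{j}{30}$ ($A{\left(j \right)} = 4 \cdot \frac{1}{33} + j \frac{1}{30} = \frac{4}{33} + \frac{j}{30}$)
$\frac{A{\left(-20 \right)}}{2049} - \frac{1041}{-1239} = \frac{\frac{4}{33} + \frac{1}{30} \left(-20\right)}{2049} - \frac{1041}{-1239} = \left(\frac{4}{33} - \frac{2}{3}\right) \frac{1}{2049} - - \frac{347}{413} = \left(- \frac{6}{11}\right) \frac{1}{2049} + \frac{347}{413} = - \frac{2}{7513} + \frac{347}{413} = \frac{2606185}{3102869}$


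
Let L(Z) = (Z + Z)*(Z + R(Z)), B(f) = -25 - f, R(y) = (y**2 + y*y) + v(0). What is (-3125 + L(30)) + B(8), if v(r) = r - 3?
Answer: 106462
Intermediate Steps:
v(r) = -3 + r
R(y) = -3 + 2*y**2 (R(y) = (y**2 + y*y) + (-3 + 0) = (y**2 + y**2) - 3 = 2*y**2 - 3 = -3 + 2*y**2)
L(Z) = 2*Z*(-3 + Z + 2*Z**2) (L(Z) = (Z + Z)*(Z + (-3 + 2*Z**2)) = (2*Z)*(-3 + Z + 2*Z**2) = 2*Z*(-3 + Z + 2*Z**2))
(-3125 + L(30)) + B(8) = (-3125 + 2*30*(-3 + 30 + 2*30**2)) + (-25 - 1*8) = (-3125 + 2*30*(-3 + 30 + 2*900)) + (-25 - 8) = (-3125 + 2*30*(-3 + 30 + 1800)) - 33 = (-3125 + 2*30*1827) - 33 = (-3125 + 109620) - 33 = 106495 - 33 = 106462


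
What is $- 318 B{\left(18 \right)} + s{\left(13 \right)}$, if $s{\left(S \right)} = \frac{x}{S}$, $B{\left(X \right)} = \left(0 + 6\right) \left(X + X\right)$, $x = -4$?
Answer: $- \frac{892948}{13} \approx -68688.0$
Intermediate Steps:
$B{\left(X \right)} = 12 X$ ($B{\left(X \right)} = 6 \cdot 2 X = 12 X$)
$s{\left(S \right)} = - \frac{4}{S}$
$- 318 B{\left(18 \right)} + s{\left(13 \right)} = - 318 \cdot 12 \cdot 18 - \frac{4}{13} = \left(-318\right) 216 - \frac{4}{13} = -68688 - \frac{4}{13} = - \frac{892948}{13}$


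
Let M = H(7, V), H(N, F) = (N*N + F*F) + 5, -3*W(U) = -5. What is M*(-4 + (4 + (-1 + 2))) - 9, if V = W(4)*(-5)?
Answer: 1030/9 ≈ 114.44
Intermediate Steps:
W(U) = 5/3 (W(U) = -⅓*(-5) = 5/3)
V = -25/3 (V = (5/3)*(-5) = -25/3 ≈ -8.3333)
H(N, F) = 5 + F² + N² (H(N, F) = (N² + F²) + 5 = (F² + N²) + 5 = 5 + F² + N²)
M = 1111/9 (M = 5 + (-25/3)² + 7² = 5 + 625/9 + 49 = 1111/9 ≈ 123.44)
M*(-4 + (4 + (-1 + 2))) - 9 = 1111*(-4 + (4 + (-1 + 2)))/9 - 9 = 1111*(-4 + (4 + 1))/9 - 9 = 1111*(-4 + 5)/9 - 9 = (1111/9)*1 - 9 = 1111/9 - 9 = 1030/9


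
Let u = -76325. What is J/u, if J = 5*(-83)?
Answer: 83/15265 ≈ 0.0054373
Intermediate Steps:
J = -415
J/u = -415/(-76325) = -415*(-1/76325) = 83/15265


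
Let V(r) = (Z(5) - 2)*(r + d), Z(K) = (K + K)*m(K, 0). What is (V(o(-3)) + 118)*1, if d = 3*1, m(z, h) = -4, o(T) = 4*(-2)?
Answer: 328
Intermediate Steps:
o(T) = -8
Z(K) = -8*K (Z(K) = (K + K)*(-4) = (2*K)*(-4) = -8*K)
d = 3
V(r) = -126 - 42*r (V(r) = (-8*5 - 2)*(r + 3) = (-40 - 2)*(3 + r) = -42*(3 + r) = -126 - 42*r)
(V(o(-3)) + 118)*1 = ((-126 - 42*(-8)) + 118)*1 = ((-126 + 336) + 118)*1 = (210 + 118)*1 = 328*1 = 328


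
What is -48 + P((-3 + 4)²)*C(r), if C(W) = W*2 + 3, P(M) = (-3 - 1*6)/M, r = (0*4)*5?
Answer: -75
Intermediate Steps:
r = 0 (r = 0*5 = 0)
P(M) = -9/M (P(M) = (-3 - 6)/M = -9/M)
C(W) = 3 + 2*W (C(W) = 2*W + 3 = 3 + 2*W)
-48 + P((-3 + 4)²)*C(r) = -48 + (-9/(-3 + 4)²)*(3 + 2*0) = -48 + (-9/(1²))*(3 + 0) = -48 - 9/1*3 = -48 - 9*1*3 = -48 - 9*3 = -48 - 27 = -75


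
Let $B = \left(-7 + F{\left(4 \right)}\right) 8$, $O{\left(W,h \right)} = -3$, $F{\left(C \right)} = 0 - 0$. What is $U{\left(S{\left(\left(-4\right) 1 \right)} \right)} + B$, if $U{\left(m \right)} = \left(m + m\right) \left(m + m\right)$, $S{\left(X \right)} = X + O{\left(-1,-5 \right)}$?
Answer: $140$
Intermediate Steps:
$F{\left(C \right)} = 0$ ($F{\left(C \right)} = 0 + 0 = 0$)
$S{\left(X \right)} = -3 + X$ ($S{\left(X \right)} = X - 3 = -3 + X$)
$B = -56$ ($B = \left(-7 + 0\right) 8 = \left(-7\right) 8 = -56$)
$U{\left(m \right)} = 4 m^{2}$ ($U{\left(m \right)} = 2 m 2 m = 4 m^{2}$)
$U{\left(S{\left(\left(-4\right) 1 \right)} \right)} + B = 4 \left(-3 - 4\right)^{2} - 56 = 4 \left(-7\right)^{2} - 56 = 4 \cdot 49 - 56 = 196 - 56 = 140$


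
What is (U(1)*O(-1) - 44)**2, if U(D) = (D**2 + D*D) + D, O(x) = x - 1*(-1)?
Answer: 1936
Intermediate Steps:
O(x) = 1 + x (O(x) = x + 1 = 1 + x)
U(D) = D + 2*D**2 (U(D) = (D**2 + D**2) + D = 2*D**2 + D = D + 2*D**2)
(U(1)*O(-1) - 44)**2 = ((1*(1 + 2*1))*(1 - 1) - 44)**2 = ((1*(1 + 2))*0 - 44)**2 = ((1*3)*0 - 44)**2 = (3*0 - 44)**2 = (0 - 44)**2 = (-44)**2 = 1936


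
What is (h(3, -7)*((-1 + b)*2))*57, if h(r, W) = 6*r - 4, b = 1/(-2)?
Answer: -2394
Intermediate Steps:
b = -1/2 (b = 1*(-1/2) = -1/2 ≈ -0.50000)
h(r, W) = -4 + 6*r
(h(3, -7)*((-1 + b)*2))*57 = ((-4 + 6*3)*((-1 - 1/2)*2))*57 = ((-4 + 18)*(-3/2*2))*57 = (14*(-3))*57 = -42*57 = -2394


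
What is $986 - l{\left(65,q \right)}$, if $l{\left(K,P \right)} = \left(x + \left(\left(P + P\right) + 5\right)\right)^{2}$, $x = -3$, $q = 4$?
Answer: $886$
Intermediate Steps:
$l{\left(K,P \right)} = \left(2 + 2 P\right)^{2}$ ($l{\left(K,P \right)} = \left(-3 + \left(\left(P + P\right) + 5\right)\right)^{2} = \left(-3 + \left(2 P + 5\right)\right)^{2} = \left(-3 + \left(5 + 2 P\right)\right)^{2} = \left(2 + 2 P\right)^{2}$)
$986 - l{\left(65,q \right)} = 986 - 4 \left(1 + 4\right)^{2} = 986 - 4 \cdot 5^{2} = 986 - 4 \cdot 25 = 986 - 100 = 886$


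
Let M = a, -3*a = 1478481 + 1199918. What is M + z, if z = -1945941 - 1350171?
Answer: -12566735/3 ≈ -4.1889e+6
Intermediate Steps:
a = -2678399/3 (a = -(1478481 + 1199918)/3 = -1/3*2678399 = -2678399/3 ≈ -8.9280e+5)
M = -2678399/3 ≈ -8.9280e+5
z = -3296112
M + z = -2678399/3 - 3296112 = -12566735/3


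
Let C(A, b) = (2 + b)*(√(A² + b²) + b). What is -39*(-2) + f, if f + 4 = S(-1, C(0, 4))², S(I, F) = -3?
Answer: 83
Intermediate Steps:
C(A, b) = (2 + b)*(b + √(A² + b²))
f = 5 (f = -4 + (-3)² = -4 + 9 = 5)
-39*(-2) + f = -39*(-2) + 5 = 78 + 5 = 83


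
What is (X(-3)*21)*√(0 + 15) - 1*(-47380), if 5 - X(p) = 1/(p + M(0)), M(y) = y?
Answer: 47380 + 112*√15 ≈ 47814.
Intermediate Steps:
X(p) = 5 - 1/p (X(p) = 5 - 1/(p + 0) = 5 - 1/p)
(X(-3)*21)*√(0 + 15) - 1*(-47380) = ((5 - 1/(-3))*21)*√(0 + 15) - 1*(-47380) = ((5 - 1*(-⅓))*21)*√15 + 47380 = ((5 + ⅓)*21)*√15 + 47380 = ((16/3)*21)*√15 + 47380 = 112*√15 + 47380 = 47380 + 112*√15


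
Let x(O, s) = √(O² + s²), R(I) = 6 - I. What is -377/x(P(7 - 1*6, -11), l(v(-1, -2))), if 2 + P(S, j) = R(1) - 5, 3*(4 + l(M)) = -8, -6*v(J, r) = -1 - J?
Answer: -1131*√109/218 ≈ -54.165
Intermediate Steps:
v(J, r) = ⅙ + J/6 (v(J, r) = -(-1 - J)/6 = ⅙ + J/6)
l(M) = -20/3 (l(M) = -4 + (⅓)*(-8) = -4 - 8/3 = -20/3)
P(S, j) = -2 (P(S, j) = -2 + ((6 - 1*1) - 5) = -2 + ((6 - 1) - 5) = -2 + (5 - 5) = -2 + 0 = -2)
-377/x(P(7 - 1*6, -11), l(v(-1, -2))) = -377/√((-2)² + (-20/3)²) = -377/√(4 + 400/9) = -377*3*√109/218 = -1131*√109/218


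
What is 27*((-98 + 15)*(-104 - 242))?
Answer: 775386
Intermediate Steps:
27*((-98 + 15)*(-104 - 242)) = 27*(-83*(-346)) = 27*28718 = 775386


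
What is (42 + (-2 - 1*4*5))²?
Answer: 400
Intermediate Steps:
(42 + (-2 - 1*4*5))² = (42 + (-2 - 4*5))² = (42 + (-2 - 20))² = (42 - 22)² = 20² = 400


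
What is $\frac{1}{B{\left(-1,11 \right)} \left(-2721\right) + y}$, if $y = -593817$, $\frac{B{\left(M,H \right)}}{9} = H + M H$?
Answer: $- \frac{1}{593817} \approx -1.684 \cdot 10^{-6}$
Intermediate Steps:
$B{\left(M,H \right)} = 9 H + 9 H M$ ($B{\left(M,H \right)} = 9 \left(H + M H\right) = 9 \left(H + H M\right) = 9 H + 9 H M$)
$\frac{1}{B{\left(-1,11 \right)} \left(-2721\right) + y} = \frac{1}{9 \cdot 11 \left(1 - 1\right) \left(-2721\right) - 593817} = \frac{1}{9 \cdot 11 \cdot 0 \left(-2721\right) - 593817} = \frac{1}{0 \left(-2721\right) - 593817} = \frac{1}{0 - 593817} = \frac{1}{-593817} = - \frac{1}{593817}$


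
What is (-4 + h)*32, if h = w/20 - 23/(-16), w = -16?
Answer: -538/5 ≈ -107.60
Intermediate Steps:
h = 51/80 (h = -16/20 - 23/(-16) = -16*1/20 - 23*(-1/16) = -4/5 + 23/16 = 51/80 ≈ 0.63750)
(-4 + h)*32 = (-4 + 51/80)*32 = -269/80*32 = -538/5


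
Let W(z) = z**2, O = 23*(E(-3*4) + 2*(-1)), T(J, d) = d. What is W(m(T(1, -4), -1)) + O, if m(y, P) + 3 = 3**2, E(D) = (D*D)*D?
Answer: -39754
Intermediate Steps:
E(D) = D**3 (E(D) = D**2*D = D**3)
m(y, P) = 6 (m(y, P) = -3 + 3**2 = -3 + 9 = 6)
O = -39790 (O = 23*((-3*4)**3 + 2*(-1)) = 23*((-12)**3 - 2) = 23*(-1728 - 2) = 23*(-1730) = -39790)
W(m(T(1, -4), -1)) + O = 6**2 - 39790 = 36 - 39790 = -39754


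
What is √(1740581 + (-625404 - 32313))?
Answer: 4*√67679 ≈ 1040.6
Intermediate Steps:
√(1740581 + (-625404 - 32313)) = √(1740581 - 657717) = √1082864 = 4*√67679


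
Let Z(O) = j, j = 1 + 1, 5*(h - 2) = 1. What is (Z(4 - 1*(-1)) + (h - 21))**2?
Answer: 7056/25 ≈ 282.24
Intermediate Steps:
h = 11/5 (h = 2 + (1/5)*1 = 2 + 1/5 = 11/5 ≈ 2.2000)
j = 2
Z(O) = 2
(Z(4 - 1*(-1)) + (h - 21))**2 = (2 + (11/5 - 21))**2 = (2 - 94/5)**2 = (-84/5)**2 = 7056/25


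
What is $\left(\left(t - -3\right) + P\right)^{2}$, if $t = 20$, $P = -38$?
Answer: $225$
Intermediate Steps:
$\left(\left(t - -3\right) + P\right)^{2} = \left(\left(20 - -3\right) - 38\right)^{2} = \left(\left(20 + 3\right) - 38\right)^{2} = \left(23 - 38\right)^{2} = \left(-15\right)^{2} = 225$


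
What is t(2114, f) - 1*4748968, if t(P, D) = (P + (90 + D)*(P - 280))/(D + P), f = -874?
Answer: -2945078031/620 ≈ -4.7501e+6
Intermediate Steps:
t(P, D) = (P + (-280 + P)*(90 + D))/(D + P) (t(P, D) = (P + (90 + D)*(-280 + P))/(D + P) = (P + (-280 + P)*(90 + D))/(D + P))
t(2114, f) - 1*4748968 = (-25200 - 280*(-874) + 91*2114 - 874*2114)/(-874 + 2114) - 1*4748968 = (-25200 + 244720 + 192374 - 1847636)/1240 - 4748968 = (1/1240)*(-1435742) - 4748968 = -717871/620 - 4748968 = -2945078031/620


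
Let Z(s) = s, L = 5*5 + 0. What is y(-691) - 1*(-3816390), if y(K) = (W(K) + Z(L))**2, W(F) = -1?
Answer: 3816966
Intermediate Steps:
L = 25 (L = 25 + 0 = 25)
y(K) = 576 (y(K) = (-1 + 25)**2 = 24**2 = 576)
y(-691) - 1*(-3816390) = 576 - 1*(-3816390) = 576 + 3816390 = 3816966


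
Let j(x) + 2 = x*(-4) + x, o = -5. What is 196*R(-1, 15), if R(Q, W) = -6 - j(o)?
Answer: -3724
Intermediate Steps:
j(x) = -2 - 3*x (j(x) = -2 + (x*(-4) + x) = -2 + (-4*x + x) = -2 - 3*x)
R(Q, W) = -19 (R(Q, W) = -6 - (-2 - 3*(-5)) = -6 - (-2 + 15) = -6 - 1*13 = -6 - 13 = -19)
196*R(-1, 15) = 196*(-19) = -3724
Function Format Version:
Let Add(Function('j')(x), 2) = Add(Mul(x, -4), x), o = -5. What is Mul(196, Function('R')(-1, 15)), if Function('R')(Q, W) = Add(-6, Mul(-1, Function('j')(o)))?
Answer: -3724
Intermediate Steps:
Function('j')(x) = Add(-2, Mul(-3, x)) (Function('j')(x) = Add(-2, Add(Mul(x, -4), x)) = Add(-2, Add(Mul(-4, x), x)) = Add(-2, Mul(-3, x)))
Function('R')(Q, W) = -19 (Function('R')(Q, W) = Add(-6, Mul(-1, Add(-2, Mul(-3, -5)))) = Add(-6, Mul(-1, Add(-2, 15))) = Add(-6, Mul(-1, 13)) = Add(-6, -13) = -19)
Mul(196, Function('R')(-1, 15)) = Mul(196, -19) = -3724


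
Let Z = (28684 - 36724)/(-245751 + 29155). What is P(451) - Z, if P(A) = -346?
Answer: -18737564/54149 ≈ -346.04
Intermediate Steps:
Z = 2010/54149 (Z = -8040/(-216596) = -8040*(-1/216596) = 2010/54149 ≈ 0.037120)
P(451) - Z = -346 - 1*2010/54149 = -346 - 2010/54149 = -18737564/54149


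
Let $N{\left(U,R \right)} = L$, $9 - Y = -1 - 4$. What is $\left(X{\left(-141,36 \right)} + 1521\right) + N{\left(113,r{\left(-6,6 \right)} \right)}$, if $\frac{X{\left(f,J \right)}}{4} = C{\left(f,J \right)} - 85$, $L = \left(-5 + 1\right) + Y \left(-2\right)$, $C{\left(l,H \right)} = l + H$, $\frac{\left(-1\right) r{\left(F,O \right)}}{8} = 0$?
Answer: $729$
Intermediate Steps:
$Y = 14$ ($Y = 9 - \left(-1 - 4\right) = 9 - -5 = 9 + 5 = 14$)
$r{\left(F,O \right)} = 0$ ($r{\left(F,O \right)} = \left(-8\right) 0 = 0$)
$C{\left(l,H \right)} = H + l$
$L = -32$ ($L = \left(-5 + 1\right) + 14 \left(-2\right) = -4 - 28 = -32$)
$X{\left(f,J \right)} = -340 + 4 J + 4 f$ ($X{\left(f,J \right)} = 4 \left(\left(J + f\right) - 85\right) = 4 \left(-85 + J + f\right) = -340 + 4 J + 4 f$)
$N{\left(U,R \right)} = -32$
$\left(X{\left(-141,36 \right)} + 1521\right) + N{\left(113,r{\left(-6,6 \right)} \right)} = \left(\left(-340 + 4 \cdot 36 + 4 \left(-141\right)\right) + 1521\right) - 32 = \left(\left(-340 + 144 - 564\right) + 1521\right) - 32 = \left(-760 + 1521\right) - 32 = 761 - 32 = 729$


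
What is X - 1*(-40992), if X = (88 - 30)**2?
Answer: 44356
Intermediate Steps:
X = 3364 (X = 58**2 = 3364)
X - 1*(-40992) = 3364 - 1*(-40992) = 3364 + 40992 = 44356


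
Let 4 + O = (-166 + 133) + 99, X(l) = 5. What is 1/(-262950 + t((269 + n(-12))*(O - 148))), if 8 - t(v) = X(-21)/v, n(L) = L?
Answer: -22102/5811544079 ≈ -3.8031e-6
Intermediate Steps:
O = 62 (O = -4 + ((-166 + 133) + 99) = -4 + (-33 + 99) = -4 + 66 = 62)
t(v) = 8 - 5/v
1/(-262950 + t((269 + n(-12))*(O - 148))) = 1/(-262950 + (8 - 5*1/((62 - 148)*(269 - 12)))) = 1/(-262950 + (8 - 5/(257*(-86)))) = 1/(-262950 + (8 - 5/(-22102))) = 1/(-262950 + (8 - 5*(-1/22102))) = 1/(-262950 + (8 + 5/22102)) = 1/(-262950 + 176821/22102) = 1/(-5811544079/22102) = -22102/5811544079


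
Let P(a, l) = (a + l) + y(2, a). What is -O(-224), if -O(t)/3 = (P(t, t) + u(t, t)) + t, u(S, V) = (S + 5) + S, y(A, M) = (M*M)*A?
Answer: 297711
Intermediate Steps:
y(A, M) = A*M² (y(A, M) = M²*A = A*M²)
u(S, V) = 5 + 2*S (u(S, V) = (5 + S) + S = 5 + 2*S)
P(a, l) = a + l + 2*a² (P(a, l) = (a + l) + 2*a² = a + l + 2*a²)
O(t) = -15 - 15*t - 6*t² (O(t) = -3*(((t + t + 2*t²) + (5 + 2*t)) + t) = -3*(((2*t + 2*t²) + (5 + 2*t)) + t) = -3*((5 + 2*t² + 4*t) + t) = -3*(5 + 2*t² + 5*t) = -15 - 15*t - 6*t²)
-O(-224) = -(-15 - 15*(-224) - 6*(-224)²) = -(-15 + 3360 - 6*50176) = -(-15 + 3360 - 301056) = -1*(-297711) = 297711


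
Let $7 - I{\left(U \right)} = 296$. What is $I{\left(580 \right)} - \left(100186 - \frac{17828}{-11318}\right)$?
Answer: $- \frac{568596939}{5659} \approx -1.0048 \cdot 10^{5}$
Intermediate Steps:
$I{\left(U \right)} = -289$ ($I{\left(U \right)} = 7 - 296 = -289$)
$I{\left(580 \right)} - \left(100186 - \frac{17828}{-11318}\right) = -289 - \left(100186 - \frac{17828}{-11318}\right) = -289 - \left(100186 - 17828 \left(- \frac{1}{11318}\right)\right) = -289 - \left(100186 - - \frac{8914}{5659}\right) = -289 - \left(100186 + \frac{8914}{5659}\right) = -289 - \frac{566961488}{5659} = - \frac{568596939}{5659}$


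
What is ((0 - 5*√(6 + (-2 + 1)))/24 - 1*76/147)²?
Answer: 74421/153664 + 95*√5/441 ≈ 0.96600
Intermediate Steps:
((0 - 5*√(6 + (-2 + 1)))/24 - 1*76/147)² = ((0 - 5*√(6 - 1))*(1/24) - 76*1/147)² = ((0 - 5*√5)*(1/24) - 76/147)² = (-5*√5*(1/24) - 76/147)² = (-5*√5/24 - 76/147)² = (-76/147 - 5*√5/24)²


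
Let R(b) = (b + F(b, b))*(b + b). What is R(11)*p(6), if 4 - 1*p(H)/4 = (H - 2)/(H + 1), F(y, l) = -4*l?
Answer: -69696/7 ≈ -9956.6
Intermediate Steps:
R(b) = -6*b² (R(b) = (b - 4*b)*(b + b) = (-3*b)*(2*b) = -6*b²)
p(H) = 16 - 4*(-2 + H)/(1 + H) (p(H) = 16 - 4*(H - 2)/(H + 1) = 16 - 4*(-2 + H)/(1 + H))
R(11)*p(6) = (-6*11²)*(12*(2 + 6)/(1 + 6)) = (-6*121)*(12*8/7) = -8712*8/7 = -726*96/7 = -69696/7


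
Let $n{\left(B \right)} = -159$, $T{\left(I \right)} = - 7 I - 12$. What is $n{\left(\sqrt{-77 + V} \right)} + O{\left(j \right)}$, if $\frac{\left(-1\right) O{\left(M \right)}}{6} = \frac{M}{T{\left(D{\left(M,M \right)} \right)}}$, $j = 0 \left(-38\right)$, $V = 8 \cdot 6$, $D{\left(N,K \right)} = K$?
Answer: $-159$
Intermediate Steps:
$V = 48$
$j = 0$
$T{\left(I \right)} = -12 - 7 I$
$O{\left(M \right)} = - \frac{6 M}{-12 - 7 M}$ ($O{\left(M \right)} = - 6 \frac{M}{-12 - 7 M} = - \frac{6 M}{-12 - 7 M}$)
$n{\left(\sqrt{-77 + V} \right)} + O{\left(j \right)} = -159 + 6 \cdot 0 \frac{1}{12 + 7 \cdot 0} = -159 + 6 \cdot 0 \frac{1}{12 + 0} = -159 + 6 \cdot 0 \cdot \frac{1}{12} = -159 + 0 = -159$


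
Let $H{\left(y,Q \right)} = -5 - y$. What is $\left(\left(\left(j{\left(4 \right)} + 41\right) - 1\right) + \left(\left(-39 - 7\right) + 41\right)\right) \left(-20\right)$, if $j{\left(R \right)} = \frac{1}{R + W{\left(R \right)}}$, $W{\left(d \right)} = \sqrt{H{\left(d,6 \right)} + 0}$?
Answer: $- \frac{3516}{5} + \frac{12 i}{5} \approx -703.2 + 2.4 i$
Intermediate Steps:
$W{\left(d \right)} = \sqrt{-5 - d}$ ($W{\left(d \right)} = \sqrt{\left(-5 - d\right) + 0} = \sqrt{-5 - d}$)
$j{\left(R \right)} = \frac{1}{R + \sqrt{-5 - R}}$
$\left(\left(\left(j{\left(4 \right)} + 41\right) - 1\right) + \left(\left(-39 - 7\right) + 41\right)\right) \left(-20\right) = \left(\left(\left(\frac{1}{4 + \sqrt{-5 - 4}} + 41\right) - 1\right) + \left(\left(-39 - 7\right) + 41\right)\right) \left(-20\right) = \left(\left(\left(\frac{1}{4 + \sqrt{-5 - 4}} + 41\right) - 1\right) + \left(-46 + 41\right)\right) \left(-20\right) = \left(\left(\left(\frac{1}{4 + \sqrt{-9}} + 41\right) - 1\right) - 5\right) \left(-20\right) = \left(\left(\left(\frac{1}{4 + 3 i} + 41\right) - 1\right) - 5\right) \left(-20\right) = \left(\left(\left(\frac{4 - 3 i}{25} + 41\right) - 1\right) - 5\right) \left(-20\right) = \left(\left(\left(41 + \frac{4 - 3 i}{25}\right) - 1\right) - 5\right) \left(-20\right) = \left(\left(40 + \frac{4 - 3 i}{25}\right) - 5\right) \left(-20\right) = \left(35 + \frac{4 - 3 i}{25}\right) \left(-20\right) = -700 - \frac{4 \left(4 - 3 i\right)}{5}$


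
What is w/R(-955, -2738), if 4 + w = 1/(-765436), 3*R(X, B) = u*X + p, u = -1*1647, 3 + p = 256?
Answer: -9185235/1204136458168 ≈ -7.6281e-6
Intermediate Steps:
p = 253 (p = -3 + 256 = 253)
u = -1647
R(X, B) = 253/3 - 549*X (R(X, B) = (-1647*X + 253)/3 = (253 - 1647*X)/3 = 253/3 - 549*X)
w = -3061745/765436 (w = -4 + 1/(-765436) = -4 - 1/765436 = -3061745/765436 ≈ -4.0000)
w/R(-955, -2738) = -3061745/(765436*(253/3 - 549*(-955))) = -3061745/(765436*(253/3 + 524295)) = -3061745/(765436*1573138/3) = -3061745/765436*3/1573138 = -9185235/1204136458168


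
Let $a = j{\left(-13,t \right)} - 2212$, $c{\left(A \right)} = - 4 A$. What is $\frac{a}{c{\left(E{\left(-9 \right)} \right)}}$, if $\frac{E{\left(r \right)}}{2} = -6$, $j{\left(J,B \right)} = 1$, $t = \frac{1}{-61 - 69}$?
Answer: $- \frac{737}{16} \approx -46.063$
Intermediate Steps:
$t = - \frac{1}{130}$ ($t = \frac{1}{-130} = - \frac{1}{130} \approx -0.0076923$)
$E{\left(r \right)} = -12$ ($E{\left(r \right)} = 2 \left(-6\right) = -12$)
$a = -2211$ ($a = 1 - 2212 = -2211$)
$\frac{a}{c{\left(E{\left(-9 \right)} \right)}} = - \frac{2211}{\left(-4\right) \left(-12\right)} = - \frac{2211}{48} = \left(-2211\right) \frac{1}{48} = - \frac{737}{16}$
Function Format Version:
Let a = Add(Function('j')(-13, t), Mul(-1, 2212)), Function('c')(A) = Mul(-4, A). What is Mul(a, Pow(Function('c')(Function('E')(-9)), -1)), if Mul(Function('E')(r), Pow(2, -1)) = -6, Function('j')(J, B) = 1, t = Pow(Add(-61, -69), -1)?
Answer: Rational(-737, 16) ≈ -46.063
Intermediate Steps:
t = Rational(-1, 130) (t = Pow(-130, -1) = Rational(-1, 130) ≈ -0.0076923)
Function('E')(r) = -12 (Function('E')(r) = Mul(2, -6) = -12)
a = -2211 (a = Add(1, Mul(-1, 2212)) = Add(1, -2212) = -2211)
Mul(a, Pow(Function('c')(Function('E')(-9)), -1)) = Mul(-2211, Pow(Mul(-4, -12), -1)) = Mul(-2211, Pow(48, -1)) = Mul(-2211, Rational(1, 48)) = Rational(-737, 16)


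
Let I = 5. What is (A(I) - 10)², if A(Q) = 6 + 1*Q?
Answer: 1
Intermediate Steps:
A(Q) = 6 + Q
(A(I) - 10)² = ((6 + 5) - 10)² = (11 - 10)² = 1² = 1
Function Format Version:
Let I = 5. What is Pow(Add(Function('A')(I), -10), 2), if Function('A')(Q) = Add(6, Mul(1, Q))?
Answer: 1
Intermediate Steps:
Function('A')(Q) = Add(6, Q)
Pow(Add(Function('A')(I), -10), 2) = Pow(Add(Add(6, 5), -10), 2) = Pow(Add(11, -10), 2) = Pow(1, 2) = 1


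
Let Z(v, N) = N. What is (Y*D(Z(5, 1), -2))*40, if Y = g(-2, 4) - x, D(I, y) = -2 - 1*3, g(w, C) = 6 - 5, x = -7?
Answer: -1600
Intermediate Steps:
g(w, C) = 1
D(I, y) = -5 (D(I, y) = -2 - 3 = -5)
Y = 8 (Y = 1 - 1*(-7) = 1 + 7 = 8)
(Y*D(Z(5, 1), -2))*40 = (8*(-5))*40 = -40*40 = -1600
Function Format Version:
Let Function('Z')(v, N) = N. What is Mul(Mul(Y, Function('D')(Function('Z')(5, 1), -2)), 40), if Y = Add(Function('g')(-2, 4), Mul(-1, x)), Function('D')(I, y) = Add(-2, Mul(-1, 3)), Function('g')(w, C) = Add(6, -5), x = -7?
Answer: -1600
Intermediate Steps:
Function('g')(w, C) = 1
Function('D')(I, y) = -5 (Function('D')(I, y) = Add(-2, -3) = -5)
Y = 8 (Y = Add(1, Mul(-1, -7)) = Add(1, 7) = 8)
Mul(Mul(Y, Function('D')(Function('Z')(5, 1), -2)), 40) = Mul(Mul(8, -5), 40) = Mul(-40, 40) = -1600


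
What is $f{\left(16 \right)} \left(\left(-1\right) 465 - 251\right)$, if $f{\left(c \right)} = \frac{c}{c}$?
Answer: $-716$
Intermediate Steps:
$f{\left(c \right)} = 1$
$f{\left(16 \right)} \left(\left(-1\right) 465 - 251\right) = 1 \left(\left(-1\right) 465 - 251\right) = 1 \left(-465 - 251\right) = 1 \left(-716\right) = -716$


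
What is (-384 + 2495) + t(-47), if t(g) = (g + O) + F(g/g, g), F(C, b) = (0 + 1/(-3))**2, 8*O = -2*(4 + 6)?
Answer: 37109/18 ≈ 2061.6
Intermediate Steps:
O = -5/2 (O = (-2*(4 + 6))/8 = (-2*10)/8 = (1/8)*(-20) = -5/2 ≈ -2.5000)
F(C, b) = 1/9 (F(C, b) = (0 - 1/3)**2 = (-1/3)**2 = 1/9)
t(g) = -43/18 + g (t(g) = (g - 5/2) + 1/9 = (-5/2 + g) + 1/9 = -43/18 + g)
(-384 + 2495) + t(-47) = (-384 + 2495) + (-43/18 - 47) = 2111 - 889/18 = 37109/18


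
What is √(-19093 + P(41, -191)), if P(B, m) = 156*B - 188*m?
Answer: 3*√2579 ≈ 152.35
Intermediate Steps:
P(B, m) = -188*m + 156*B
√(-19093 + P(41, -191)) = √(-19093 + (-188*(-191) + 156*41)) = √(-19093 + (35908 + 6396)) = √(-19093 + 42304) = √23211 = 3*√2579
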